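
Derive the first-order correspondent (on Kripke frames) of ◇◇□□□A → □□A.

This is a Sahlqvist (Geach-type) schema ◇^2□^3A → □^2◇^0A.
Minimal-valuation argument: fix x; take any y with xR^2y and any z with xR^2z. Set V(A) to the set of worlds R-reachable from y in exactly 3 steps. Then □^3A holds at y, so the antecedent holds at x; validity forces ◇^0A at z, giving a w with zR^0w and yR^3w.
First-order correspondent: ∀x ∀y ∀z ((xR²y ∧ xR²z) → ∃w (yR³w ∧ z = w)).

∀x ∀y ∀z ((xR²y ∧ xR²z) → ∃w (yR³w ∧ z = w))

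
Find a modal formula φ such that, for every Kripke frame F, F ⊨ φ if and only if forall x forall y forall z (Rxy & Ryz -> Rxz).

A defining formula is □p → □□p (the 4 axiom).

□p → □□p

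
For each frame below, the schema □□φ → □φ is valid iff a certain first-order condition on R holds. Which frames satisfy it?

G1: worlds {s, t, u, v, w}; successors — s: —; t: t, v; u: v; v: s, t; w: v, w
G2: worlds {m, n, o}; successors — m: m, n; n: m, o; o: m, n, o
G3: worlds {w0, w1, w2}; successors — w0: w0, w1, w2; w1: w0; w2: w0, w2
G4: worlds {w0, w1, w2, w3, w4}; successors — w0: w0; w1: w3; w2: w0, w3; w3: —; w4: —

This is the axiom for density; its first-order frame correspondent is ∀x ∀y (Rxy → ∃z (Rxz ∧ Rzy)).
G1: fails — Ruv but no z with Ruz and Rzv.
G2: satisfies the condition.
G3: satisfies the condition.
G4: fails — Rw1w3 but no z with Rw1z and Rzw3.
Valid on: G2, G3.

G2, G3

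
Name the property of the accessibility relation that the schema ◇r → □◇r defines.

Suppose ◇r→□◇r is valid. Take Rxy, Rxz and set V(r)={y}. Then ◇r at x, so □◇r at x, so ◇r at z, so some w with Rzw has r; w=y, i.e. Rzy. By symmetry of the argument, Ryz.

the Euclidean property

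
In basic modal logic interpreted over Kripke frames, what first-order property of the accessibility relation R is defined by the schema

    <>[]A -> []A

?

Equivalently (dual form): ◇A → □◇A.
Suppose ◇A→□◇A is valid. Take Rxy, Rxz and set V(A)={y}. Then ◇A at x, so □◇A at x, so ◇A at z, so some w with Rzw has A; w=y, i.e. Rzy. By symmetry of the argument, Ryz.
Conversely, any frame satisfying forall x forall y forall z (Rxy & Rxz -> Ryz) validates the schema.
Frame condition: forall x forall y forall z (Rxy & Rxz -> Ryz).

the Euclidean property: forall x forall y forall z (Rxy & Rxz -> Ryz)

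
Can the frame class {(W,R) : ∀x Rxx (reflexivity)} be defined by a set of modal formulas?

This is a Sahlqvist condition; the T axiom □q → q defines it.
Suppose □q→q is valid. At any x set V(q)={w : Rxw}. Then □q holds at x, so q holds at x, i.e. Rxx.

Yes, by □q → q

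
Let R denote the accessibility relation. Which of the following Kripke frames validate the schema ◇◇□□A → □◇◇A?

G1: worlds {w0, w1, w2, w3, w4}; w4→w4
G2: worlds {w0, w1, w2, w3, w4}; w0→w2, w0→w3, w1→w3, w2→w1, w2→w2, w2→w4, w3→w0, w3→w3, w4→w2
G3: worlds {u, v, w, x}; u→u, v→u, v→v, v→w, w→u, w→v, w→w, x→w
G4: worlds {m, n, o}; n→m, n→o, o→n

Frame correspondent (Sahlqvist): ∀x ∀y ∀z ((xR²y ∧ xRz) → ∃w (yR²w ∧ zR²w)) — i.e. a generalized confluence (Geach) condition.
G1: ✓.
G2: fails — w2R²w1, w2Rw4 but no w with w1R²w and w4R²w.
G3: ✓.
G4: fails — nR²n, nRm but no w with nR²w and mR²w.

G1, G3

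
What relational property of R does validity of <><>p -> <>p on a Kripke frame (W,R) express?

transitivity: forall x forall y forall z (Rxy & Ryz -> Rxz)

This is frame-equivalent to □p → □□p (substitute ¬p for p and contrapose).
Suppose □p→□□p is valid. Take Rxy, Ryz and set V(p)={w : Rxw}. Then □p at x, so □□p at x, so □p at y, so p at z, i.e. Rxz.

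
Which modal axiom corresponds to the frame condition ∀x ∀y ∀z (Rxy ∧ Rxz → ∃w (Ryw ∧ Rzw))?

◇□q → □◇q

The condition is convergence. The .2 schema ◇□q → □◇q defines it.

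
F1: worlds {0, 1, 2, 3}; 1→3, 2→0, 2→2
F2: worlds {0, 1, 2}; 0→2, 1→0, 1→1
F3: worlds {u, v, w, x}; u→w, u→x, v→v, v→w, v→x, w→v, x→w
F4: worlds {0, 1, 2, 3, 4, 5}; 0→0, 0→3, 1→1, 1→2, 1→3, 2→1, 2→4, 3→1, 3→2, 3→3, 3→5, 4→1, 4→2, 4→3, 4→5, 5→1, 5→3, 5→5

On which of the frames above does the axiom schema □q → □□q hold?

F1

This is the axiom for transitivity; its first-order frame correspondent is ∀x ∀y ∀z (Rxy ∧ Ryz → Rxz).
F1: condition met.
F2: fails — R10 and R02 but not R12.
F3: fails — Rxw and Rwv but not Rxv.
F4: fails — R32 and R24 but not R34.
Valid on: F1.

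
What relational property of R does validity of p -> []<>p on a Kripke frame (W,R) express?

Suppose p→□◇p is valid. Take Rxy and set V(p)={x}. Then p at x, so □◇p at x, so ◇p at y, so some z with Ryz has p; z=x, i.e. Ryx.

symmetry: forall x forall y (Rxy -> Ryx)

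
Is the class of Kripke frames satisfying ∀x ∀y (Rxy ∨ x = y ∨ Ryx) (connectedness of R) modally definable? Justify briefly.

Modal frame validity is preserved under disjoint unions.
Take 3 disjoint single-world reflexive frames: each is trivially connected, but their disjoint union has 3 worlds with no edge between distinct components, so it is not connected.
So the class is not modally definable.

Not definable by any modal formula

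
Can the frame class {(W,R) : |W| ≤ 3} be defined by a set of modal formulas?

Not definable by any modal formula

If a class were modally definable it would be closed under disjoint unions (Goldblatt–Thomason).
Any modal formula valid on each of 4 disjoint one-world frames is valid on their disjoint union (validity is preserved under disjoint unions). Each one-world frame has |W|=1≤3, but the union has |W|=4.
So the class is not modally definable.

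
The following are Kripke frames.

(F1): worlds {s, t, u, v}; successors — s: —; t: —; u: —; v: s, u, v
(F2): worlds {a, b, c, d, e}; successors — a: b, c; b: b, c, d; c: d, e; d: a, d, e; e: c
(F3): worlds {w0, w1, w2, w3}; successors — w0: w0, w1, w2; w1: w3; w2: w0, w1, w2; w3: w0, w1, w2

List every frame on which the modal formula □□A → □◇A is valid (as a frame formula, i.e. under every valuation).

(F2), (F3)

Frame correspondent (Sahlqvist): ∀x ∀z (xRz → ∃w (xR²w ∧ zRw)) — i.e. a generalized confluence (Geach) condition.
(F1): fails — vRs but no w with vR²w and sRw.
(F2): ✓.
(F3): ✓.
Valid on: (F2), (F3).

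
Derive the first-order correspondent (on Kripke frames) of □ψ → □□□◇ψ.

∀x ∀z (xR³z → ∃w (xRw ∧ zRw))

This is a Sahlqvist (Geach-type) schema ◇^0□^1ψ → □^3◇^1ψ.
Minimal-valuation argument: fix x; take any y with xR^0y and any z with xR^3z. Set V(ψ) to the set of worlds R-reachable from y in exactly 1 step. Then □^1ψ holds at y, so the antecedent holds at x; validity forces ◇^1ψ at z, giving a w with zR^1w and yR^1w.
First-order correspondent: ∀x ∀z (xR³z → ∃w (xRw ∧ zRw)).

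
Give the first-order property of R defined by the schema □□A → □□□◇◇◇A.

∀x ∀z (xR³z → ∃w (xR²w ∧ zR³w))

This is a Sahlqvist (Geach-type) schema ◇^0□^2A → □^3◇^3A.
Minimal-valuation argument: fix x; take any y with xR^0y and any z with xR^3z. Set V(A) to the set of worlds R-reachable from y in exactly 2 steps. Then □^2A holds at y, so the antecedent holds at x; validity forces ◇^3A at z, giving a w with zR^3w and yR^2w.
First-order correspondent: ∀x ∀z (xR³z → ∃w (xR²w ∧ zR³w)).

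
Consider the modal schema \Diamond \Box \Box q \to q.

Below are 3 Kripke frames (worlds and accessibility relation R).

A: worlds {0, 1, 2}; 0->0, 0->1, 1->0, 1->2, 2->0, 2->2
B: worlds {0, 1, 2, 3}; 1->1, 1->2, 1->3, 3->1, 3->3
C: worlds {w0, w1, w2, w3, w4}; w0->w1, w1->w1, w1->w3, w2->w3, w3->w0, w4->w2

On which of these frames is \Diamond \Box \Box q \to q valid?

Frame correspondent (Sahlqvist): \forall x \forall y (xRy \to \exists w (y R^2 w \wedge x = w)) — i.e. a generalized confluence (Geach) condition.
A: satisfies the condition.
B: fails — 1R2 but no w with 2R²w and 1=w.
C: fails — w2Rw3 but no w with w3R²w and w2=w.
Valid on: A.

A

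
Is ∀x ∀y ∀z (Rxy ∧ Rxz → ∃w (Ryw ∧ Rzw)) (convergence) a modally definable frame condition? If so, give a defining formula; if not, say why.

This is a Sahlqvist condition; the .2 axiom ◇□p → □◇p defines it.

Yes — defined by ◇□p → □◇p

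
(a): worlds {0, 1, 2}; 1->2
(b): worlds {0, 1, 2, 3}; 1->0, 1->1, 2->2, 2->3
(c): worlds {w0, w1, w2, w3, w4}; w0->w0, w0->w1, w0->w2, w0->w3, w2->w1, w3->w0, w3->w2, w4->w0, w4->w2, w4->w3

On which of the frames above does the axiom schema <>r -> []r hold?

This is the axiom for partial functionality; its first-order frame correspondent is forall x forall y forall z (Rxy & Rxz -> y = z).
(a): ✓.
(b): fails — 1 sees both 0 and 1.
(c): fails — w0 sees both w0 and w1.
Valid on: (a).

(a)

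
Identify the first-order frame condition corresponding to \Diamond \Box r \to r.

Symmetry

Replacing r by ¬r and contraposing gives the equivalent schema r → □◇r.
Suppose r→□◇r is valid. Take Rxy and set V(r)={x}. Then r at x, so □◇r at x, so ◇r at y, so some z with Ryz has r; z=x, i.e. Ryx.
The converse is a direct semantic check.
So the correspondent is symmetry.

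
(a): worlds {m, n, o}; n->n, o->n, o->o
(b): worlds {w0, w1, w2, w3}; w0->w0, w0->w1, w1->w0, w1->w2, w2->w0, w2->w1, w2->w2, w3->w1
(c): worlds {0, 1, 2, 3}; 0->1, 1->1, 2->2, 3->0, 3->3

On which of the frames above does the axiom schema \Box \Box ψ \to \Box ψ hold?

(a), (c)

This is the axiom for density; its first-order frame correspondent is \forall x \forall y (Rxy \to \exists z (Rxz \wedge Rzy)).
(a): condition met.
(b): fails — Rw3w1 but no z with Rw3z and Rzw1.
(c): condition met.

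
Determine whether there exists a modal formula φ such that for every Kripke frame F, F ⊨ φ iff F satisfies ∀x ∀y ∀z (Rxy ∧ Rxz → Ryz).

The condition is the Euclidean property. A defining modal formula is ◇p → □◇p.
Suppose ◇p→□◇p is valid. Take Rxy, Rxz and set V(p)={y}. Then ◇p at x, so □◇p at x, so ◇p at z, so some w with Rzw has p; w=y, i.e. Rzy. By symmetry of the argument, Ryz.

Yes — defined by ◇p → □◇p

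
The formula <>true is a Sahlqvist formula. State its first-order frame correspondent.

◇⊤ holds at w iff w has a successor, so frame-validity of ◇⊤ is exactly seriality. Equivalently via □p → ◇p:
Suppose □p→◇p is valid. At any x set V(p)=W. Then □p at x, so ◇p at x, so x has a successor.

Seriality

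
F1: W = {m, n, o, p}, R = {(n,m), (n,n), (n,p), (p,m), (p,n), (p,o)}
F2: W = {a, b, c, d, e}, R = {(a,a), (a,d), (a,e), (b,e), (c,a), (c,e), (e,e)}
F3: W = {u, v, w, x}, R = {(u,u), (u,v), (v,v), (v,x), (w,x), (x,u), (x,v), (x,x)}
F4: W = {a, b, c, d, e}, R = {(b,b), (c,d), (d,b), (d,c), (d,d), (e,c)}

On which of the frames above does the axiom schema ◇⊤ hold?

F3

Frame correspondent (Sahlqvist): ∀x ∃y Rxy — i.e. seriality.
F1: fails — world m has no successor.
F2: fails — world d has no successor.
F3: ✓.
F4: fails — world a has no successor.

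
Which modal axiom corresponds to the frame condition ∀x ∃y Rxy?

□ψ → ◇ψ

The condition is seriality. The D schema □ψ → ◇ψ defines it.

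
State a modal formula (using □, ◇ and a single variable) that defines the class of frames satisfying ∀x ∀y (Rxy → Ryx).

A defining formula is q → □◇q (the B axiom).

q → □◇q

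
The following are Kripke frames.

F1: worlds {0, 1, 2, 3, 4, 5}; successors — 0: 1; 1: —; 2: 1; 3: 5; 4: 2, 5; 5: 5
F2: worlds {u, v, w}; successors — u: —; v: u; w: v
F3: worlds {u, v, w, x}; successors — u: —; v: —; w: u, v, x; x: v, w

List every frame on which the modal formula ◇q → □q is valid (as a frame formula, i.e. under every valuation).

Frame correspondent (Sahlqvist): ∀x ∀y ∀z (Rxy ∧ Rxz → y = z) — i.e. partial functionality.
F1: fails — 4 sees both 2 and 5.
F2: satisfies the condition.
F3: fails — w sees both u and v.

F2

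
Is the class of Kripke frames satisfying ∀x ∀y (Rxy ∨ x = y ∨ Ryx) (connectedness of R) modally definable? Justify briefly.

Modal frame validity is preserved under disjoint unions.
Take 3 disjoint single-world reflexive frames: each is trivially connected, but their disjoint union has 3 worlds with no edge between distinct components, so it is not connected.
So the class is not modally definable.

Not definable by any modal formula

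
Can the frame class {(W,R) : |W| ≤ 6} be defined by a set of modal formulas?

If a class were modally definable it would be closed under disjoint unions (Goldblatt–Thomason).
Any modal formula valid on each of 7 disjoint one-world frames is valid on their disjoint union (validity is preserved under disjoint unions). Each one-world frame has |W|=1≤6, but the union has |W|=7.
So the class is not modally definable.

No — not modally definable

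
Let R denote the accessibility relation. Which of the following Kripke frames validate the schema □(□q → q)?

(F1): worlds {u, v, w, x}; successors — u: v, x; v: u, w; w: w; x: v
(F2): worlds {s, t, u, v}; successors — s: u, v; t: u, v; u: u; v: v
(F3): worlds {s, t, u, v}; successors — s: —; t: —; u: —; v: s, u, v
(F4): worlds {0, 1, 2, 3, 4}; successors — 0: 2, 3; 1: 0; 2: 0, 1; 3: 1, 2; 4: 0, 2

(F2)

This is the axiom for shift-reflexivity; its first-order frame correspondent is ∀x ∀y (Rxy → Ryy).
(F1): fails — Ruv but not Rvv.
(F2): condition met.
(F3): fails — Rvu but not Ruu.
(F4): fails — R10 but not R00.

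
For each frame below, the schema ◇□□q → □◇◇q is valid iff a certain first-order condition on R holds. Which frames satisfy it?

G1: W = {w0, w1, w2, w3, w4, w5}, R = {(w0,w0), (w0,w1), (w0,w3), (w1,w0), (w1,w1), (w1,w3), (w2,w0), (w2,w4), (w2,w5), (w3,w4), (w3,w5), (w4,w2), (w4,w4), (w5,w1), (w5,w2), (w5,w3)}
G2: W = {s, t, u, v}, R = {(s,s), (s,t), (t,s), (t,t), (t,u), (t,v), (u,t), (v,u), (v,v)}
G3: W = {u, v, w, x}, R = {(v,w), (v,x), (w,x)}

G1, G2

Frame correspondent (Sahlqvist): ∀x ∀y ∀z ((xRy ∧ xRz) → ∃w (yR²w ∧ zR²w)) — i.e. a generalized confluence (Geach) condition.
G1: satisfies the condition.
G2: satisfies the condition.
G3: fails — vRw, vRw but no t with wR²t and wR²t.
Valid on: G1, G2.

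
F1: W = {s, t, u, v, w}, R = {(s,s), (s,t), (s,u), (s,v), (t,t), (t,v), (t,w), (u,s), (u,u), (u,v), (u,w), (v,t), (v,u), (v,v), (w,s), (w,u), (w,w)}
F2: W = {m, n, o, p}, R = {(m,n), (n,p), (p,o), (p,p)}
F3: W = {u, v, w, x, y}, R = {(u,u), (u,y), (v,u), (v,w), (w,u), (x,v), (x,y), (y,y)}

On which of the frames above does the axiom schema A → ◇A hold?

F1

This is the axiom for reflexivity; its first-order frame correspondent is ∀x Rxx.
F1: condition met.
F2: fails — world m does not see itself.
F3: fails — world v does not see itself.
Valid on: F1.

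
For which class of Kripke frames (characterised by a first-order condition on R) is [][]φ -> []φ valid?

Density

This is the C4 axiom.
It corresponds to density: forall x forall y (Rxy -> exists z (Rxz & Rzy)).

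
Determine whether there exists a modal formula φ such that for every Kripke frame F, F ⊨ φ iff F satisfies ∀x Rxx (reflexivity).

Yes: it is reflexivity, defined by the T schema □q → q.
Suppose □q→q is valid. At any x set V(q)={w : Rxw}. Then □q holds at x, so q holds at x, i.e. Rxx.

Yes — defined by □q → q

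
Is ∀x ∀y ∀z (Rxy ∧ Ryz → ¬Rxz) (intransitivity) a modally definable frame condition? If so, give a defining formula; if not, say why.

If a class were modally definable it would be closed under surjective bounded morphisms (Goldblatt–Thomason).
The 7-cycle (worlds s,t,u,v,w,x,y with s→t→u→v→w→x→y→s) is intransitive. Mapping every world to a single reflexive point • is a surjective bounded morphism; the reflexive point is not intransitive (R••∧R•• but R••).
Hence intransitivity is not modally definable.

Not definable by any modal formula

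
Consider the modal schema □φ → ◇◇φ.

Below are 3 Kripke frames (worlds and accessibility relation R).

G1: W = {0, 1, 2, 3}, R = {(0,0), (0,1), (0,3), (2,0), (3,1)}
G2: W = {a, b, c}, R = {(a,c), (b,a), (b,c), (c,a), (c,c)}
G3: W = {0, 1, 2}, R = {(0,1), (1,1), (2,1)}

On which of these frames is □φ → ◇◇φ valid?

G2, G3

The schema corresponds to a generalized confluence (Geach) condition: ∀x ∃w (xRw ∧ xR²w).
G1: fails — at 1 but no w with 1Rw and 1R²w.
G2: ✓.
G3: ✓.
Valid on: G2, G3.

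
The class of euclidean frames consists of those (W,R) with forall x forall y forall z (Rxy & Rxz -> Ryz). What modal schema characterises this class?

The condition is the Euclidean property. The 5 schema ◇p → □◇p defines it.
Suppose ◇p→□◇p is valid. Take Rxy, Rxz and set V(p)={y}. Then ◇p at x, so □◇p at x, so ◇p at z, so some w with Rzw has p; w=y, i.e. Rzy. By symmetry of the argument, Ryz.

◇p → □◇p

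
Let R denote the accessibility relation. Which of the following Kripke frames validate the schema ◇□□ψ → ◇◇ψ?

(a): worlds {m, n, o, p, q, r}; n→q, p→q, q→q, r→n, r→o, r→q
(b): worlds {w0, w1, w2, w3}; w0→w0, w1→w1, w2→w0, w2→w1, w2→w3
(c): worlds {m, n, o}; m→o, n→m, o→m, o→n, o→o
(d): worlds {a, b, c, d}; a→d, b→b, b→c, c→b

(c)

Frame correspondent (Sahlqvist): ∀x ∀y (xRy → ∃w (yR²w ∧ xR²w)) — i.e. a generalized confluence (Geach) condition.
(a): fails — rRo but no w with oR²w and rR²w.
(b): fails — w2Rw3 but no w with w3R²w and w2R²w.
(c): condition met.
(d): fails — aRd but no w with dR²w and aR²w.
Valid on: (c).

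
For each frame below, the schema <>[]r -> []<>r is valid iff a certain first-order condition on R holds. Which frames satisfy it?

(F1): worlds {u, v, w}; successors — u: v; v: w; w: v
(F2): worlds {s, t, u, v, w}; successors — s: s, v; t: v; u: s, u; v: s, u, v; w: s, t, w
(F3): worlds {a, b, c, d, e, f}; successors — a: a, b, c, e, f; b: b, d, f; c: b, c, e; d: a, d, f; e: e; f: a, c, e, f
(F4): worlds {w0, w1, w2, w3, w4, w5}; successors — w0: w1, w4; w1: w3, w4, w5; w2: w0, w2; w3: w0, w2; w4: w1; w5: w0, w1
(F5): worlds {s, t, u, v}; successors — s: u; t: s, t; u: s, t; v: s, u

(F1)

The schema corresponds to convergence: forall x forall y forall z (Rxy & Rxz -> exists w (Ryw & Rzw)).
(F1): satisfies the condition.
(F2): fails — Rww and Rwt but w and t have no common successor.
(F3): fails — Rab and Rae but b and e have no common successor.
(F4): fails — Rw0w4 and Rw0w1 but w4 and w1 have no common successor.
(F5): fails — Rts and Rtt but s and t have no common successor.
Valid on: (F1).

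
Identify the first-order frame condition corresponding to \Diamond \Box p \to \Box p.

Replacing p by ¬p and contraposing gives the equivalent schema ◇p → □◇p.
Suppose ◇p→□◇p is valid. Take Rxy, Rxz and set V(p)={y}. Then ◇p at x, so □◇p at x, so ◇p at z, so some w with Rzw has p; w=y, i.e. Rzy. By symmetry of the argument, Ryz.
Conversely, any frame satisfying \forall x \forall y \forall z (Rxy \wedge Rxz \to Ryz) validates the schema.
So the correspondent is the Euclidean property.

The Euclidean property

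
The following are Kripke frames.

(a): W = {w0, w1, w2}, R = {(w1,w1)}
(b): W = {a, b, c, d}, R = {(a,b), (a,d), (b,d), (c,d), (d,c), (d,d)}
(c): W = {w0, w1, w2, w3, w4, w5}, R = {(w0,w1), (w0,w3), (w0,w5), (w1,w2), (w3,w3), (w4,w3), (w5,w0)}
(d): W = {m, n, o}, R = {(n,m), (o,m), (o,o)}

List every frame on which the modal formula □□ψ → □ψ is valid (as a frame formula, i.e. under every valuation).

The schema corresponds to density: ∀x ∀y (Rxy → ∃z (Rxz ∧ Rzy)).
(a): holds.
(b): fails — Rab but no z with Raz and Rzb.
(c): fails — Rw1w2 but no z with Rw1z and Rzw2.
(d): fails — Rnm but no z with Rnz and Rzm.

(a)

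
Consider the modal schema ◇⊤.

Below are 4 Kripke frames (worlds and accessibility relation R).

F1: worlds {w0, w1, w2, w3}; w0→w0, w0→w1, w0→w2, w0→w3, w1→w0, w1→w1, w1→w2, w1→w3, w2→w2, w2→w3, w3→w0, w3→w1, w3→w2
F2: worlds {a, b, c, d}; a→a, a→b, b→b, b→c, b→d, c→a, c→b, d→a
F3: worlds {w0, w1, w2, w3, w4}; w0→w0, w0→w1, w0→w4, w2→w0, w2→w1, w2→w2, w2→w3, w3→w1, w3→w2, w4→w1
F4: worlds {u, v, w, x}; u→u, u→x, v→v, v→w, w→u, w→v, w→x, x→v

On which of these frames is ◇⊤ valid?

The schema corresponds to seriality: ∀x ∃y Rxy.
F1: condition met.
F2: condition met.
F3: fails — world w1 has no successor.
F4: condition met.

F1, F2, F4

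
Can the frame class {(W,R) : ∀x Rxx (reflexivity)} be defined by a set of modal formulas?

Definable; □q → q defines it

Yes: it is reflexivity, defined by the T schema □q → q.
Suppose □q→q is valid. At any x set V(q)={w : Rxw}. Then □q holds at x, so q holds at x, i.e. Rxx.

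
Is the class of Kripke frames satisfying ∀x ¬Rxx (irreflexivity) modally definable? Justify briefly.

Modal frame validity is preserved under surjective bounded morphisms.
The 2-cycle (worlds w0,w1 with w0→w1→w0) is irreflexive, and the map sending every world to a single reflexive point • is a surjective bounded morphism (forth: every edge maps to (•,•); back: every world has a successor). So any modal formula valid on the 2-cycle is also valid on the reflexive point, which is not irreflexive.
So the class is not modally definable.

Not definable by any modal formula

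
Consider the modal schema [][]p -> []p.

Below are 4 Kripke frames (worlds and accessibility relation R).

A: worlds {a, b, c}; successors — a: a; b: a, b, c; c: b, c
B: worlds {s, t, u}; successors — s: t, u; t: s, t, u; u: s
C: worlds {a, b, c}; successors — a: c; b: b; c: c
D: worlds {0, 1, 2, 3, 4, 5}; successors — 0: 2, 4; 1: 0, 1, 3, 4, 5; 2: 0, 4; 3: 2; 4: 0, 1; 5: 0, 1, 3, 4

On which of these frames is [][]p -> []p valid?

A, C

This is the axiom for density; its first-order frame correspondent is forall x forall y (Rxy -> exists z (Rxz & Rzy)).
A: ✓.
B: fails — Rus but no z with Ruz and Rzs.
C: ✓.
D: fails — R32 but no z with R3z and Rz2.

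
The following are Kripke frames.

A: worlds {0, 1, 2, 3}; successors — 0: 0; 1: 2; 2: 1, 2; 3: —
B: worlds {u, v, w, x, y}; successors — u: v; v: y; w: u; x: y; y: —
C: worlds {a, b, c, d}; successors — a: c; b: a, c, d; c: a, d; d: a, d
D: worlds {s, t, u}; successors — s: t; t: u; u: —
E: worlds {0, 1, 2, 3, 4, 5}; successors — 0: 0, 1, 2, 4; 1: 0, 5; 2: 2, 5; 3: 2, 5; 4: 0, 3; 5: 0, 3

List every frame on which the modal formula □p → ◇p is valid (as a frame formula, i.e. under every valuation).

C, E

The schema corresponds to seriality: ∀x ∃y Rxy.
A: fails — world 3 has no successor.
B: fails — world y has no successor.
C: holds.
D: fails — world u has no successor.
E: holds.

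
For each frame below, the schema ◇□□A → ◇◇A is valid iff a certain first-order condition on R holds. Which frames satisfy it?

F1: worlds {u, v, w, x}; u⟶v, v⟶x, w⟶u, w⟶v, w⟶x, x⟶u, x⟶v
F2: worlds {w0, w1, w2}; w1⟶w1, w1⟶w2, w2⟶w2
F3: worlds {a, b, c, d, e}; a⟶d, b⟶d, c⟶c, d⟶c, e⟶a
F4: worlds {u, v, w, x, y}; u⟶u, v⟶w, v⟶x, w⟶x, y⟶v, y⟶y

The schema corresponds to a generalized confluence (Geach) condition: ∀x ∀y (xRy → ∃w (yR²w ∧ xR²w)).
F1: fails — uRv but no t with vR²t and uR²t.
F2: condition met.
F3: fails — eRa but no w with aR²w and eR²w.
F4: fails — vRw but no t with wR²t and vR²t.

F2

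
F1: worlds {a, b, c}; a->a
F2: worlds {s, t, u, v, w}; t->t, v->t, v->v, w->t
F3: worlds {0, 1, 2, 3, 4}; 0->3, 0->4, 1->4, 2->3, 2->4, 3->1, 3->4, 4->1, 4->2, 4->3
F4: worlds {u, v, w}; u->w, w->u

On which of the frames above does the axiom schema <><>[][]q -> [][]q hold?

This is the axiom for a generalized confluence (Geach) condition; its first-order frame correspondent is forall x forall y forall z ((x R^2 y & x R^2 z) -> exists w (y R^2 w & z = w)).
F1: ✓.
F2: fails — vR²t, vR²v but no w* with tR²w* and v=w*.
F3: fails — 0R²1, 0R²4 but no w with 1R²w and 4=w.
F4: ✓.
Valid on: F1, F4.

F1, F4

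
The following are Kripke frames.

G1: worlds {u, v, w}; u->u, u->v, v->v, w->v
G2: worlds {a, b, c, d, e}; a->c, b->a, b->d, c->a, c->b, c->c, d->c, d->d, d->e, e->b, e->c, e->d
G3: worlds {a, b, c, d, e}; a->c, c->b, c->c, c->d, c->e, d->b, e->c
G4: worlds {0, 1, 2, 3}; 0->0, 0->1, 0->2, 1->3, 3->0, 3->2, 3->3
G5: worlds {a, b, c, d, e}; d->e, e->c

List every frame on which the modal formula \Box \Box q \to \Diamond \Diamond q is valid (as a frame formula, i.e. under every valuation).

G1, G2

The schema corresponds to a generalized confluence (Geach) condition: \forall x \exists w (x R^2 w \wedge x R^2 w).
G1: condition met.
G2: condition met.
G3: fails — at b but no w with bR²w and bR²w.
G4: fails — at 2 but no w with 2R²w and 2R²w.
G5: fails — at a but no w with aR²w and aR²w.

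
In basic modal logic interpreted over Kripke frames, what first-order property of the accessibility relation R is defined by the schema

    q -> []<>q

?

symmetry: forall x forall y (Rxy -> Ryx)

Suppose q→□◇q is valid. Take Rxy and set V(q)={x}. Then q at x, so □◇q at x, so ◇q at y, so some z with Ryz has q; z=x, i.e. Ryx.
Conversely, any frame satisfying forall x forall y (Rxy -> Ryx) validates the schema.
So the correspondent is symmetry.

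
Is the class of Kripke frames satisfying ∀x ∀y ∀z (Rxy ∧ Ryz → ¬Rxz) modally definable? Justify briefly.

If a class were modally definable it would be closed under surjective bounded morphisms (Goldblatt–Thomason).
The 7-cycle (worlds 0,1,2,3,4,5,6 with 0→1→2→3→4→5→6→0) is intransitive. Mapping every world to a single reflexive point • is a surjective bounded morphism; the reflexive point is not intransitive (R••∧R•• but R••).
So the class is not modally definable.

No — not modally definable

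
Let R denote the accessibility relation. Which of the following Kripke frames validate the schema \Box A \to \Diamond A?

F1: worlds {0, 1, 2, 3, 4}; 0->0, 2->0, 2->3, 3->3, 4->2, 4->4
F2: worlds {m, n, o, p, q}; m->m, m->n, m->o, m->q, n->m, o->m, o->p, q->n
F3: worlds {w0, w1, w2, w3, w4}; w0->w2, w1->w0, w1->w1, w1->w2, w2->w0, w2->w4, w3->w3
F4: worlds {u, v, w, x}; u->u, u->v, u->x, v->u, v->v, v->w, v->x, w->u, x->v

F4

The schema corresponds to seriality: \forall x \exists y Rxy.
F1: fails — world 1 has no successor.
F2: fails — world p has no successor.
F3: fails — world w4 has no successor.
F4: satisfies the condition.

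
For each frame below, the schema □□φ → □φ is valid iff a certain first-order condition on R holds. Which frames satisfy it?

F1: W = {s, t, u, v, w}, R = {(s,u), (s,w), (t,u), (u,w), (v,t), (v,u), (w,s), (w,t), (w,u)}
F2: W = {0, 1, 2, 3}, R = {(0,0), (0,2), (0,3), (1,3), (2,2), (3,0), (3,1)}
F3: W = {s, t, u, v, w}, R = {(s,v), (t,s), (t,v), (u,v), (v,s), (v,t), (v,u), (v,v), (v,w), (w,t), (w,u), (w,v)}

Frame correspondent (Sahlqvist): ∀x ∀y (Rxy → ∃z (Rxz ∧ Rzy)) — i.e. density.
F1: fails — Rwt but no z with Rwz and Rzt.
F2: fails — R31 but no z with R3z and Rz1.
F3: satisfies the condition.
Valid on: F3.

F3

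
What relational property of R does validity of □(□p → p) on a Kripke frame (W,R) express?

Suppose □(□p→p) is valid. Take Rxy and set V(p)={w : Ryw}. Then at y, □p holds; since □(□p→p) at x, □p→p at y, so p at y, i.e. Ryy.

shift-reflexivity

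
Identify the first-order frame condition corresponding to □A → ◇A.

Suppose □A→◇A is valid. At any x set V(A)=W. Then □A at x, so ◇A at x, so x has a successor.

seriality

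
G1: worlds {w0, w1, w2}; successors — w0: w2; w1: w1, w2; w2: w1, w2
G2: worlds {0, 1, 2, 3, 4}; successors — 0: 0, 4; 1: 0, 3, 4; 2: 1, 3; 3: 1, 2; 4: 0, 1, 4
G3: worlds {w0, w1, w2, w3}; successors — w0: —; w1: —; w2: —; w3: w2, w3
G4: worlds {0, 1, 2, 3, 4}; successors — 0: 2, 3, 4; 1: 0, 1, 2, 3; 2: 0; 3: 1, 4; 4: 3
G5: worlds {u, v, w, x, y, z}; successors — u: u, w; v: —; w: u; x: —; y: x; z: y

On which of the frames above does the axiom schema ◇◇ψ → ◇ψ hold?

G3

This is the axiom for transitivity; its first-order frame correspondent is ∀x ∀y ∀z (Rxy ∧ Ryz → Rxz).
G1: fails — Rw0w2 and Rw2w1 but not Rw0w1.
G2: fails — R32 and R23 but not R33.
G3: satisfies the condition.
G4: fails — R10 and R04 but not R14.
G5: fails — Rwu and Ruw but not Rww.
Valid on: G3.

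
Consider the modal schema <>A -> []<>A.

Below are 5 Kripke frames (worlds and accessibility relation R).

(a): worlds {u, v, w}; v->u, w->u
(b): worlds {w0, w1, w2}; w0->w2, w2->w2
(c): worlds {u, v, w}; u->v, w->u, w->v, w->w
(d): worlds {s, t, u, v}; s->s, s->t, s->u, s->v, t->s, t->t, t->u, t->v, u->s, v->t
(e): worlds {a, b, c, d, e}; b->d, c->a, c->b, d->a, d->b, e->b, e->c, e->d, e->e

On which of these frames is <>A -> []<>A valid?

Frame correspondent (Sahlqvist): forall x forall y forall z (Rxy & Rxz -> Ryz) — i.e. the Euclidean property.
(a): fails — Rvu and Rvu but not Ruu.
(b): satisfies the condition.
(c): fails — Ruv and Ruv but not Rvv.
(d): fails — Rsv and Rsv but not Rvv.
(e): fails — Rbd and Rbd but not Rdd.
Valid on: (b).

(b)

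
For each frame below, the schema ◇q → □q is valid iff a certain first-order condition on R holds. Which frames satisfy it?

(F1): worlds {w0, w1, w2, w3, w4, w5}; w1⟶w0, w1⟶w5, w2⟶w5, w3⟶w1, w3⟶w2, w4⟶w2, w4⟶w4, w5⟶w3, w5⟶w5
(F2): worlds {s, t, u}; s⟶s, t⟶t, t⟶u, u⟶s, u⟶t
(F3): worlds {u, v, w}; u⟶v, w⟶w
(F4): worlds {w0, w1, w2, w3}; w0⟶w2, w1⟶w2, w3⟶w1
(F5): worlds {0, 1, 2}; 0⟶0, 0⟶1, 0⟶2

Frame correspondent (Sahlqvist): ∀x ∀y ∀z (Rxy ∧ Rxz → y = z) — i.e. partial functionality.
(F1): fails — w1 sees both w0 and w5.
(F2): fails — t sees both t and u.
(F3): holds.
(F4): holds.
(F5): fails — 0 sees both 0 and 1.
Valid on: (F3), (F4).

(F3), (F4)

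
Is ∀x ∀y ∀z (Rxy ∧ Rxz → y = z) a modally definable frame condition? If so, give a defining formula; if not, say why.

Yes: it is partial functionality, defined by the CD schema ◇p → □p.
Suppose ◇p→□p is valid. Take Rxy, Rxz and set V(p)={y}. Then ◇p at x, so □p at x, so p at z, i.e. z=y.

Definable; ◇p → □p defines it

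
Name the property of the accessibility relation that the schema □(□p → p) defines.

This schema is the T□ axiom.
Its frame correspondent is shift-reflexivity — ∀x ∀y (Rxy → Ryy).

Shift-reflexivity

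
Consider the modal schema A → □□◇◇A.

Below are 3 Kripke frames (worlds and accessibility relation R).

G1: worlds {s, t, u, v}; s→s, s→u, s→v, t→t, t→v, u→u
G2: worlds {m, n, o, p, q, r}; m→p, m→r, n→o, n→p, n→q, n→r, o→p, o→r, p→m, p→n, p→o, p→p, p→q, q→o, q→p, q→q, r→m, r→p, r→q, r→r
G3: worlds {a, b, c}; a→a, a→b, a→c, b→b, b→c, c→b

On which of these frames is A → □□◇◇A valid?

This is the axiom for a generalized confluence (Geach) condition; its first-order frame correspondent is ∀x ∀z (xR²z → ∃w (x = w ∧ zR²w)).
G1: fails — sR²u but no w with s=w and uR²w.
G2: satisfies the condition.
G3: fails — aR²b but no w with a=w and bR²w.
Valid on: G2.

G2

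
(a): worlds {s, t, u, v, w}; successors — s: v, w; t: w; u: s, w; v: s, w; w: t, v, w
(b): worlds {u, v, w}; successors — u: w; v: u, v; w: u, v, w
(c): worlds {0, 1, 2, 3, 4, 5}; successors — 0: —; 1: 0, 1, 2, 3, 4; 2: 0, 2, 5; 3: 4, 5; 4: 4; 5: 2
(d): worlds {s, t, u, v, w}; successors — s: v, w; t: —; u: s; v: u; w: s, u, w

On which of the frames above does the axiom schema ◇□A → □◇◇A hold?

(a), (b)

The schema corresponds to a generalized confluence (Geach) condition: ∀x ∀y ∀z ((xRy ∧ xRz) → ∃w (yRw ∧ zR²w)).
(a): ✓.
(b): ✓.
(c): fails — 1R0, 1R0 but no w with 0Rw and 0R²w.
(d): fails — sRv, sRv but no w* with vRw* and vR²w*.
Valid on: (a), (b).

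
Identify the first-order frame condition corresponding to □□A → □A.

density: ∀x ∀y (Rxy → ∃z (Rxz ∧ Rzy))

Suppose □□A→□A is valid. Take Rxy and set V(A)={w : xR²w}. Then □□A at x, so □A at x, so A at y, i.e. ∃z(Rxz∧Rzy).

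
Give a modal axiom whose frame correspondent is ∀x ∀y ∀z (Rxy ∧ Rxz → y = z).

◇ψ → □ψ

A defining formula is ◇ψ → □ψ (the CD axiom).
Suppose ◇ψ→□ψ is valid. Take Rxy, Rxz and set V(ψ)={y}. Then ◇ψ at x, so □ψ at x, so ψ at z, i.e. z=y.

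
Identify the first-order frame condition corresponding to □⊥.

emptiness of R: ∀x ∀y ¬Rxy

This schema is the Ver axiom.
It corresponds to emptiness of R: ∀x ∀y ¬Rxy.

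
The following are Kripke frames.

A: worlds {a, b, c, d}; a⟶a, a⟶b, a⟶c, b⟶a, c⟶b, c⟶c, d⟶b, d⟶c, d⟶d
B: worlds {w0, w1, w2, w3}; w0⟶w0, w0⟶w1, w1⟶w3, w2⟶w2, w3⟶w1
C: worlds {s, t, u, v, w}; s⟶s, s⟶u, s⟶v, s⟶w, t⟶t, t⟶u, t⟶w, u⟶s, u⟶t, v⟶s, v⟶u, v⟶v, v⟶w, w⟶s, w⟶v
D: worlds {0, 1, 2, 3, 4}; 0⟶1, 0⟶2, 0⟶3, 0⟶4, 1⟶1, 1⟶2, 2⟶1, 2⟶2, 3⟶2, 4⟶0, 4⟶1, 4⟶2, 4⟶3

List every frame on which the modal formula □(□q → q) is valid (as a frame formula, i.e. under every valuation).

none

This is the axiom for shift-reflexivity; its first-order frame correspondent is ∀x ∀y (Rxy → Ryy).
A: fails — Rab but not Rbb.
B: fails — Rw3w1 but not Rw1w1.
C: fails — Rvw but not Rww.
D: fails — R04 but not R44.
Valid on no frame.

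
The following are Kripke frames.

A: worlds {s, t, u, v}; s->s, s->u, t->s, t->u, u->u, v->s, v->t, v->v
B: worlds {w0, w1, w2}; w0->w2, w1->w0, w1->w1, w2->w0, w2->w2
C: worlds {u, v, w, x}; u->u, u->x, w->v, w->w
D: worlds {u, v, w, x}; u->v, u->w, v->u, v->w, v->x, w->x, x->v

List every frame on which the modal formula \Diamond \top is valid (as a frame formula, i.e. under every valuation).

A, B, D

Frame correspondent (Sahlqvist): \forall x \exists y Rxy — i.e. seriality.
A: holds.
B: holds.
C: fails — world v has no successor.
D: holds.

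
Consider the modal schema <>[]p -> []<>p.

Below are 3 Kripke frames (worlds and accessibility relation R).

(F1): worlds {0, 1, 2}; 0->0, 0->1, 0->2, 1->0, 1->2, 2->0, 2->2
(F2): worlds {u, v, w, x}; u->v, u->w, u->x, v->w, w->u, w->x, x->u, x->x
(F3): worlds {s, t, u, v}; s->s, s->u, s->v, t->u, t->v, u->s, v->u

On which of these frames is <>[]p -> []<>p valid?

The schema corresponds to convergence: forall x forall y forall z (Rxy & Rxz -> exists w (Ryw & Rzw)).
(F1): condition met.
(F2): fails — Ruv and Ruw but v and w have no common successor.
(F3): fails — Rsv and Rsu but v and u have no common successor.
Valid on: (F1).

(F1)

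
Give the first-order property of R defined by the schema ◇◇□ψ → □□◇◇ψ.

∀x ∀y ∀z ((xR²y ∧ xR²z) → ∃w (yRw ∧ zR²w))

This is a Sahlqvist (Geach-type) schema ◇^2□^1ψ → □^2◇^2ψ.
Minimal-valuation argument: fix x; take any y with xR^2y and any z with xR^2z. Set V(ψ) to the set of worlds R-reachable from y in exactly 1 step. Then □^1ψ holds at y, so the antecedent holds at x; validity forces ◇^2ψ at z, giving a w with zR^2w and yR^1w.
First-order correspondent: ∀x ∀y ∀z ((xR²y ∧ xR²z) → ∃w (yRw ∧ zR²w)).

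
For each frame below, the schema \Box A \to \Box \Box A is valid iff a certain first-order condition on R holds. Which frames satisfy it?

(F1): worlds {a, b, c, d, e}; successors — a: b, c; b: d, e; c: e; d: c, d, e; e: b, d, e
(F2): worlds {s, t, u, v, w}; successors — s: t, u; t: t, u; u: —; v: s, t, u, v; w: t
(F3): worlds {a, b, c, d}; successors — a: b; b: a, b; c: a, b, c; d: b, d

none

This is the axiom for transitivity; its first-order frame correspondent is \forall x \forall y \forall z (Rxy \wedge Ryz \to Rxz).
(F1): fails — Rde and Reb but not Rdb.
(F2): fails — Rwt and Rtu but not Rwu.
(F3): fails — Rab and Rba but not Raa.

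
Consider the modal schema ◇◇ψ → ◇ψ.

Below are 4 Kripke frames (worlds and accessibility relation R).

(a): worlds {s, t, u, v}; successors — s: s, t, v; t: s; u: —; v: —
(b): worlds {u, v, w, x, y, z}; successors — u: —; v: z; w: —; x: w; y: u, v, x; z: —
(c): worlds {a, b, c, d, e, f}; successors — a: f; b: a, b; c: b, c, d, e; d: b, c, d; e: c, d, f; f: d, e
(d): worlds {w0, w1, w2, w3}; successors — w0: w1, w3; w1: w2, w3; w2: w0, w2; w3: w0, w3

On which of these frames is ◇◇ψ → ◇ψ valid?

none

This is the axiom for a generalized confluence (Geach) condition; its first-order frame correspondent is ∀x ∀y (xR²y → ∃w (y = w ∧ xRw)).
(a): fails — tR²t but no w with t=w and tRw.
(b): fails — yR²w but no t with w=t and yRt.
(c): fails — aR²d but no w with d=w and aRw.
(d): fails — w0R²w0 but no w with w0=w and w0Rw.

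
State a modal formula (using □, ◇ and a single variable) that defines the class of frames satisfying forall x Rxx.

This is reflexivity; the standard corresponding axiom is T: □ψ → ψ.
Suppose □ψ→ψ is valid. At any x set V(ψ)={w : Rxw}. Then □ψ holds at x, so ψ holds at x, i.e. Rxx.

□ψ → ψ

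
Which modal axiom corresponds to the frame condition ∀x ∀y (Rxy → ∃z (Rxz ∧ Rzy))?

□□ψ → □ψ

The condition is density. The C4 schema □□ψ → □ψ defines it.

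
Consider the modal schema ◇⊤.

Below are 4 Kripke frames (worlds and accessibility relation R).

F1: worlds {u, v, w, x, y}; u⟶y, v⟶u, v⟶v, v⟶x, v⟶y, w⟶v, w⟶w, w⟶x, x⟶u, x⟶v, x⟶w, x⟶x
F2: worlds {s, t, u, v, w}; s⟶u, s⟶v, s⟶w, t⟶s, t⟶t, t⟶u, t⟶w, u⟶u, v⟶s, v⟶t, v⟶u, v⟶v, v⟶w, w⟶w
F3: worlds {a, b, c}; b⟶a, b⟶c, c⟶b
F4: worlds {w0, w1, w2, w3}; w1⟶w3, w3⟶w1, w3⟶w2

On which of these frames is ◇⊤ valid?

F2

Frame correspondent (Sahlqvist): ∀x ∃y Rxy — i.e. seriality.
F1: fails — world y has no successor.
F2: ✓.
F3: fails — world a has no successor.
F4: fails — world w0 has no successor.
Valid on: F2.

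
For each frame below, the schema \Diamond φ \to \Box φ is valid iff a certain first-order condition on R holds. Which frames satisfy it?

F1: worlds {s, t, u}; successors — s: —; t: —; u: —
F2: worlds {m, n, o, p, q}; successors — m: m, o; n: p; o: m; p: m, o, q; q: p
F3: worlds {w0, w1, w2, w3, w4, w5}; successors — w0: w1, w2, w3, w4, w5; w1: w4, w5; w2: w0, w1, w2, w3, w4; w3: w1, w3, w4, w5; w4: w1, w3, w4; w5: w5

F1

Frame correspondent (Sahlqvist): \forall x \forall y \forall z (Rxy \wedge Rxz \to y = z) — i.e. partial functionality.
F1: condition met.
F2: fails — m sees both m and o.
F3: fails — w0 sees both w1 and w2.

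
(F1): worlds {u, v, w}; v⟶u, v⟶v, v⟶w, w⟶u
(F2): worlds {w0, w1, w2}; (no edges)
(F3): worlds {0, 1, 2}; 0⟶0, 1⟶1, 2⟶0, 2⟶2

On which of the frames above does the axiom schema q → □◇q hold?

(F2)

Frame correspondent (Sahlqvist): ∀x ∀y (Rxy → Ryx) — i.e. symmetry.
(F1): fails — Rvu but not Ruv.
(F2): satisfies the condition.
(F3): fails — R20 but not R02.
Valid on: (F2).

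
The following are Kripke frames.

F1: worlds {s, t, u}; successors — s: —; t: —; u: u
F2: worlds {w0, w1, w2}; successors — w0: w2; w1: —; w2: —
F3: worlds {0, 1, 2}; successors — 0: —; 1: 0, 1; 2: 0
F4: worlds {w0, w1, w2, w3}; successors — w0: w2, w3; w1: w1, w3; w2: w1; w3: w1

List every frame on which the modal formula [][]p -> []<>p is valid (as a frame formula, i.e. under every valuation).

This is the axiom for a generalized confluence (Geach) condition; its first-order frame correspondent is forall x forall z (xRz -> exists w (x R^2 w & zRw)).
F1: ✓.
F2: fails — w0Rw2 but no w with w0R²w and w2Rw.
F3: fails — 1R0 but no w with 1R²w and 0Rw.
F4: ✓.

F1, F4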